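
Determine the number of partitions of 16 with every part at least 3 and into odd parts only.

Listing the qualifying partitions of 16:
13+3
11+5
9+7
7+3+3+3
5+5+3+3
That's 5 in total.

5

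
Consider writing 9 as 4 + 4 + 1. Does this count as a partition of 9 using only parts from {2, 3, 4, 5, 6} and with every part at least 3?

No

The parts sum to 9, and the condition 'each summand belongs to {2, 3, 4, 5, 6}' is violated.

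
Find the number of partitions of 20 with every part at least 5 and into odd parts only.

4

They are:
15,5
13,7
11,9
5,5,5,5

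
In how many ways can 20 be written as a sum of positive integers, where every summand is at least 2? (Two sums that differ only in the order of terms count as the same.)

137

Systematic enumeration (by largest part, then next-largest, …) yields 137.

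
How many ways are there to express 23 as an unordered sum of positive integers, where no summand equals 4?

A full systematic count gives 765.

765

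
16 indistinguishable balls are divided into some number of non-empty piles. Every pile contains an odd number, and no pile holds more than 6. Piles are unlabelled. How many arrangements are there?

The partitions of 16 that satisfy the conditions:
5+5+5+1
5+5+3+3
5+5+3+1+1+1
5+5+1+1+1+1+1+1
5+3+3+3+1+1
5+3+3+1+1+1+1+1
5+3+1+1+1+1+1+1+1+1
5+1+1+1+1+1+1+1+1+1+1+1
3+3+3+3+3+1
3+3+3+3+1+1+1+1
3+3+3+1+1+1+1+1+1+1
3+3+1+1+1+1+1+1+1+1+1+1
3+1+1+1+1+1+1+1+1+1+1+1+1+1
1+1+1+1+1+1+1+1+1+1+1+1+1+1+1+1
Counting gives 14.

14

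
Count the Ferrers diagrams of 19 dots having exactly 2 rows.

9

They are:
18, 1
17, 2
16, 3
15, 4
14, 5
13, 6
12, 7
11, 8
10, 9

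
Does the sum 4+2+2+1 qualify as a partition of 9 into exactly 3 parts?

No

The parts sum to 9, and the condition 'there are exactly 3 summands' is violated.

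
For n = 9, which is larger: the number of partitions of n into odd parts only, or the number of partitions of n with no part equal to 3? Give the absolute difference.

11

Partitions of 9 into odd parts only: 8.
Partitions of 9 with no part equal to 3: 19.
|8 − 19| = 11.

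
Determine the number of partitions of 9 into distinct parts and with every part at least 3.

They are:
9
6, 3
5, 4

3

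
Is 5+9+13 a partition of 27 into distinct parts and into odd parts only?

Yes

The parts sum to 27, and the condition 'all summands are distinct' holds; the condition 'every summand is odd' holds.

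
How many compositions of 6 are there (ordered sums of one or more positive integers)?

32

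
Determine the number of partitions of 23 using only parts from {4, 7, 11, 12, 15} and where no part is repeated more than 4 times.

5

They are:
15+4+4
12+11
12+7+4
11+4+4+4
7+4+4+4+4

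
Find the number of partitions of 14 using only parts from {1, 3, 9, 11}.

Listing the qualifying partitions of 14:
11 + 3
11 + 1 + 1 + 1
9 + 3 + 1 + 1
9 + 1 + 1 + 1 + 1 + 1
3 + 3 + 3 + 3 + 1 + 1
3 + 3 + 3 + 1 + 1 + 1 + 1 + 1
3 + 3 + 1 + 1 + 1 + 1 + 1 + 1 + 1 + 1
3 + 1 + 1 + 1 + 1 + 1 + 1 + 1 + 1 + 1 + 1 + 1
1 + 1 + 1 + 1 + 1 + 1 + 1 + 1 + 1 + 1 + 1 + 1 + 1 + 1
That's 9 in total.

9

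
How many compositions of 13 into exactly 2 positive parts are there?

12

By stars and bars with positive parts, the count is C(12,1) = 12.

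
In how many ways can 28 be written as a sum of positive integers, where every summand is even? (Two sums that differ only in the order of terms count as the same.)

Enumerating by decreasing first part gives 135 partitions in all.

135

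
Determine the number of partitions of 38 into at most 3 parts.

140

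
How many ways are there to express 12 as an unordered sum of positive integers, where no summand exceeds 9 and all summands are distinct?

12

Listing the qualifying partitions of 12:
9 + 3
9 + 2 + 1
8 + 4
8 + 3 + 1
7 + 5
7 + 4 + 1
7 + 3 + 2
6 + 5 + 1
6 + 4 + 2
6 + 3 + 2 + 1
5 + 4 + 3
5 + 4 + 2 + 1
Counting gives 12.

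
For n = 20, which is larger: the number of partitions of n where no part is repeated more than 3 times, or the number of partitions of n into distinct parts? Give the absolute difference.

Partitions of 20 where no part is repeated more than 3 times: 320.
Partitions of 20 into distinct parts: 64.
|320 − 64| = 256.

256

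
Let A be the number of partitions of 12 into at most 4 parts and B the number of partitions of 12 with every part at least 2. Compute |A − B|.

Partitions of 12 into at most 4 parts: 34.
Partitions of 12 with every part at least 2: 21.
|34 − 21| = 13.

13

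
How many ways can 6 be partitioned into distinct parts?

Listing the qualifying partitions of 6:
6
5+1
4+2
3+2+1
That's 4 in total.

4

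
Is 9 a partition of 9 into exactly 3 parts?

The parts sum to 9, and the condition 'there are exactly 3 summands' is violated.

No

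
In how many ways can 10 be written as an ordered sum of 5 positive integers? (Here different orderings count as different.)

126

By stars and bars with positive parts, the count is C(9,4) = 126.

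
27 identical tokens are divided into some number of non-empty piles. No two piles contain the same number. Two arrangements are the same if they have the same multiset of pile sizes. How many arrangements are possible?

Systematic enumeration (by largest part, then next-largest, …) yields 192.

192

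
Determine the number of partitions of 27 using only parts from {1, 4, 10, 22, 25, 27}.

18

Enumerating:
27
25 + 1 + 1
22 + 4 + 1
22 + 1 + 1 + 1 + 1 + 1
10 + 10 + 4 + 1 + 1 + 1
10 + 10 + 1 + 1 + 1 + 1 + 1 + 1 + 1
10 + 4 + 4 + 4 + 4 + 1
10 + 4 + 4 + 4 + 1 + 1 + 1 + 1 + 1
10 + 4 + 4 + 1 + 1 + 1 + 1 + 1 + 1 + 1 + 1 + 1
10 + 4 + 1 + 1 + 1 + 1 + 1 + 1 + 1 + 1 + 1 + 1 + 1 + 1 + 1
10 + 1 + 1 + 1 + 1 + 1 + 1 + 1 + 1 + 1 + 1 + 1 + 1 + 1 + 1 + 1 + 1 + 1
4 + 4 + 4 + 4 + 4 + 4 + 1 + 1 + 1
4 + 4 + 4 + 4 + 4 + 1 + 1 + 1 + 1 + 1 + 1 + 1
4 + 4 + 4 + 4 + 1 + 1 + 1 + 1 + 1 + 1 + 1 + 1 + 1 + 1 + 1
4 + 4 + 4 + 1 + 1 + 1 + 1 + 1 + 1 + 1 + 1 + 1 + 1 + 1 + 1 + 1 + 1 + 1
4 + 4 + 1 + 1 + 1 + 1 + 1 + 1 + 1 + 1 + 1 + 1 + 1 + 1 + 1 + 1 + 1 + 1 + 1 + 1 + 1
4 + 1 + 1 + 1 + 1 + 1 + 1 + 1 + 1 + 1 + 1 + 1 + 1 + 1 + 1 + 1 + 1 + 1 + 1 + 1 + 1 + 1 + 1 + 1
1 + 1 + 1 + 1 + 1 + 1 + 1 + 1 + 1 + 1 + 1 + 1 + 1 + 1 + 1 + 1 + 1 + 1 + 1 + 1 + 1 + 1 + 1 + 1 + 1 + 1 + 1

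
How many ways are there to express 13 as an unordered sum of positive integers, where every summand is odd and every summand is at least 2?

3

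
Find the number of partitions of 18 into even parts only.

30

A partial list (first 12 by largest part):
18
16,2
14,4
14,2,2
12,6
12,4,2
12,2,2,2
10,8
10,6,2
10,4,4
10,4,2,2
10,2,2,2,2
…and 18 more, for 30 total.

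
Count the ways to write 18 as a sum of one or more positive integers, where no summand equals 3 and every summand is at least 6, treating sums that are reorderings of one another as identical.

Enumerating:
18
6 + 12
7 + 11
8 + 10
9 + 9
6 + 6 + 6

6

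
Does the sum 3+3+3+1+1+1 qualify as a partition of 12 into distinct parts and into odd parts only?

No

The parts sum to 12, and the condition 'all summands are distinct' is violated.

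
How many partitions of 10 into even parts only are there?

They are:
10
8, 2
6, 4
6, 2, 2
4, 4, 2
4, 2, 2, 2
2, 2, 2, 2, 2

7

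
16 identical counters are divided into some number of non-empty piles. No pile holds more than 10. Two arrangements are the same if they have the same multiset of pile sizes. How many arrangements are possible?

A full systematic count gives 212.

212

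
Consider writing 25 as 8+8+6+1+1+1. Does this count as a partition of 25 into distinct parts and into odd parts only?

No

The parts sum to 25, and the condition 'all summands are distinct' is violated.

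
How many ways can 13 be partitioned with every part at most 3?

Listing the qualifying partitions of 13:
3+3+3+3+1
3+3+3+2+2
3+3+3+2+1+1
3+3+3+1+1+1+1
3+3+2+2+2+1
3+3+2+2+1+1+1
3+3+2+1+1+1+1+1
3+3+1+1+1+1+1+1+1
3+2+2+2+2+2
3+2+2+2+2+1+1
3+2+2+2+1+1+1+1
3+2+2+1+1+1+1+1+1
3+2+1+1+1+1+1+1+1+1
3+1+1+1+1+1+1+1+1+1+1
2+2+2+2+2+2+1
2+2+2+2+2+1+1+1
2+2+2+2+1+1+1+1+1
2+2+2+1+1+1+1+1+1+1
2+2+1+1+1+1+1+1+1+1+1
2+1+1+1+1+1+1+1+1+1+1+1
1+1+1+1+1+1+1+1+1+1+1+1+1

21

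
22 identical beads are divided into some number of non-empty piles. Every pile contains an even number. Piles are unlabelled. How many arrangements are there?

A partial list (first 12 by largest part):
22
20,2
18,4
18,2,2
16,6
16,4,2
16,2,2,2
14,8
14,6,2
14,4,4
14,4,2,2
14,2,2,2,2
…and 44 more, for 56 total.

56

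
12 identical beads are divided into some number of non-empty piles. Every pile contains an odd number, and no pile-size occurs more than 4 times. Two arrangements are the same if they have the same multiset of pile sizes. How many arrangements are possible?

10

Enumerating:
1, 11
3, 9
1, 1, 1, 9
5, 7
1, 1, 3, 7
1, 1, 5, 5
1, 3, 3, 5
1, 1, 1, 1, 3, 5
3, 3, 3, 3
1, 1, 1, 3, 3, 3
That's 10 in total.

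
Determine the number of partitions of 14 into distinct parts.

22

They are:
14
1+13
2+12
3+11
1+2+11
4+10
1+3+10
5+9
1+4+9
2+3+9
6+8
1+5+8
2+4+8
1+2+3+8
1+6+7
2+5+7
3+4+7
1+2+4+7
3+5+6
1+2+5+6
1+3+4+6
2+3+4+5
Counting gives 22.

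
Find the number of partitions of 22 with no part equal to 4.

Enumerating by decreasing first part gives 617 partitions in all.

617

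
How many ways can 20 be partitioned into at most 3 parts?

There are too many to list fully; the first 12 (by largest part) are:
20
19,1
18,2
18,1,1
17,3
17,2,1
16,4
16,3,1
16,2,2
15,5
15,4,1
15,3,2
…and 32 more, for 44 total.

44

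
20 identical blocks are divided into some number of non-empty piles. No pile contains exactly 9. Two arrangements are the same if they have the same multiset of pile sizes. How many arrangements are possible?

Enumerating by decreasing first part gives 571 partitions in all.

571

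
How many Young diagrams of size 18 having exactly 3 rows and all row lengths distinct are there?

Listing the qualifying partitions of 18:
15,2,1
14,3,1
13,4,1
13,3,2
12,5,1
12,4,2
11,6,1
11,5,2
11,4,3
10,7,1
10,6,2
10,5,3
9,8,1
9,7,2
9,6,3
9,5,4
8,7,3
8,6,4
7,6,5
Counting gives 19.

19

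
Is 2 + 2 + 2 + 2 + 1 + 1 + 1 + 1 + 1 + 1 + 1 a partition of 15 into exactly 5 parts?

The parts sum to 15, and the condition 'there are exactly 5 summands' is violated.

No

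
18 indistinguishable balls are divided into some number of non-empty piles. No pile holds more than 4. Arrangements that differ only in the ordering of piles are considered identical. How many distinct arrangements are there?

84

Systematic enumeration (by largest part, then next-largest, …) yields 84.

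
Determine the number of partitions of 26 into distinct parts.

165

Counting exhaustively, 165 partitions satisfy the conditions.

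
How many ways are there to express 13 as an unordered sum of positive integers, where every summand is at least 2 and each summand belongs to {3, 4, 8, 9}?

2

Listing the qualifying partitions of 13:
9+4
4+3+3+3
That's 2 in total.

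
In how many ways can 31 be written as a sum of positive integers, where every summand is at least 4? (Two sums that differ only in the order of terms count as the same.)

161

Enumerating by decreasing first part gives 161 partitions in all.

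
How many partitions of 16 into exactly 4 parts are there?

34

There are too many to list fully; the first 12 (by largest part) are:
13 + 1 + 1 + 1
12 + 2 + 1 + 1
11 + 3 + 1 + 1
11 + 2 + 2 + 1
10 + 4 + 1 + 1
10 + 3 + 2 + 1
10 + 2 + 2 + 2
9 + 5 + 1 + 1
9 + 4 + 2 + 1
9 + 3 + 3 + 1
9 + 3 + 2 + 2
8 + 6 + 1 + 1
…and 22 more, for 34 total.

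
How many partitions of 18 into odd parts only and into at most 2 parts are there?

Enumerating:
1,17
3,15
5,13
7,11
9,9
Counting gives 5.

5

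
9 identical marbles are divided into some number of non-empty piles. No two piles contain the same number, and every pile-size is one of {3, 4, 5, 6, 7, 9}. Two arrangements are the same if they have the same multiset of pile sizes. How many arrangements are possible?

3

They are:
9
6 + 3
5 + 4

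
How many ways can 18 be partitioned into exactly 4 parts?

There are too many to list fully; the first 12 (by largest part) are:
15+1+1+1
14+2+1+1
13+3+1+1
13+2+2+1
12+4+1+1
12+3+2+1
12+2+2+2
11+5+1+1
11+4+2+1
11+3+3+1
11+3+2+2
10+6+1+1
…and 35 more, for 47 total.

47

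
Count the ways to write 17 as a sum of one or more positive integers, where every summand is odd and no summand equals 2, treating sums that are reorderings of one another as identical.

A partial list (first 12 by largest part):
17
15,1,1
13,3,1
13,1,1,1,1
11,5,1
11,3,3
11,3,1,1,1
11,1,1,1,1,1,1
9,7,1
9,5,3
9,5,1,1,1
9,3,3,1,1
…and 26 more, for 38 total.

38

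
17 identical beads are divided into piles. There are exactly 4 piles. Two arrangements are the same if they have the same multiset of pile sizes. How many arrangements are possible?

39

There are too many to list fully; the first 12 (by largest part) are:
14,1,1,1
13,2,1,1
12,3,1,1
12,2,2,1
11,4,1,1
11,3,2,1
11,2,2,2
10,5,1,1
10,4,2,1
10,3,3,1
10,3,2,2
9,6,1,1
…and 27 more, for 39 total.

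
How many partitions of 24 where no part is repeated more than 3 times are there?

722

A full systematic count gives 722.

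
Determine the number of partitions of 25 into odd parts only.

There are 142 such partitions.

142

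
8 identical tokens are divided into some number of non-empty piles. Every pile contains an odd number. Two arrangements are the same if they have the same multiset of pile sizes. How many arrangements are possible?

6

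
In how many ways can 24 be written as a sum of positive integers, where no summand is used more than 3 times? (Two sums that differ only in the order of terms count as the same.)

722

Direct enumeration gives 722 partitions.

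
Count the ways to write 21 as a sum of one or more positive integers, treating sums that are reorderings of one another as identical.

There are 792 such partitions.

792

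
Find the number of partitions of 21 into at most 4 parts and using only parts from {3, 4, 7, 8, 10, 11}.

Enumerating:
10+11
3+7+11
3+3+4+11
3+8+10
4+7+10
3+4+4+10
3+3+7+8
7+7+7
3+4+7+7
Counting gives 9.

9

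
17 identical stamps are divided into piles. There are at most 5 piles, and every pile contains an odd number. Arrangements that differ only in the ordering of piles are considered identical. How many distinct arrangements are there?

19

The partitions of 17 that satisfy the conditions:
17
1,1,15
1,3,13
1,1,1,1,13
1,5,11
3,3,11
1,1,1,3,11
1,7,9
3,5,9
1,1,1,5,9
1,1,3,3,9
3,7,7
1,1,1,7,7
5,5,7
1,1,3,5,7
1,3,3,3,7
1,1,5,5,5
1,3,3,5,5
3,3,3,3,5
That's 19 in total.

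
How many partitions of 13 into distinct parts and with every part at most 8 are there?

11

Enumerating:
8 + 5
8 + 4 + 1
8 + 3 + 2
7 + 6
7 + 5 + 1
7 + 4 + 2
7 + 3 + 2 + 1
6 + 5 + 2
6 + 4 + 3
6 + 4 + 2 + 1
5 + 4 + 3 + 1
That's 11 in total.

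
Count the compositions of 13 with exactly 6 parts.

Place 5 bars in the 12 internal gaps of a row of 13 dots: C(12,5) = 792.

792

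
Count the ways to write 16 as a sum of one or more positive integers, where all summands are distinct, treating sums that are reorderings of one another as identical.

There are too many to list fully; the first 12 (by largest part) are:
16
1 + 15
2 + 14
3 + 13
1 + 2 + 13
4 + 12
1 + 3 + 12
5 + 11
1 + 4 + 11
2 + 3 + 11
6 + 10
1 + 5 + 10
…and 20 more, for 32 total.

32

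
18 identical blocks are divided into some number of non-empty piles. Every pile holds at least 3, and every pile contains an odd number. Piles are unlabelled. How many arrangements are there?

8

Enumerating:
3,15
5,13
7,11
9,9
3,3,3,9
3,3,5,7
3,5,5,5
3,3,3,3,3,3
Counting gives 8.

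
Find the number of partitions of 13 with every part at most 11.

99

Counting exhaustively, 99 partitions satisfy the conditions.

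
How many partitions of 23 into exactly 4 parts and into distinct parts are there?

39

There are too many to list fully; the first 12 (by largest part) are:
1, 2, 3, 17
1, 2, 4, 16
1, 2, 5, 15
1, 3, 4, 15
1, 2, 6, 14
1, 3, 5, 14
2, 3, 4, 14
1, 2, 7, 13
1, 3, 6, 13
1, 4, 5, 13
2, 3, 5, 13
1, 2, 8, 12
…and 27 more, for 39 total.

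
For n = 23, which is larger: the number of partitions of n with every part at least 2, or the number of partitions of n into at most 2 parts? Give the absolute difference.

241

Partitions of 23 with every part at least 2: 253.
Partitions of 23 into at most 2 parts: 12.
|253 − 12| = 241.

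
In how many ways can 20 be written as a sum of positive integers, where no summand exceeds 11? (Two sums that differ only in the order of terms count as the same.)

Systematic enumeration (by largest part, then next-largest, …) yields 560.

560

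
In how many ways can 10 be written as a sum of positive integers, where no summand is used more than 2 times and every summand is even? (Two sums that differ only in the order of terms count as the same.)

5

The partitions of 10 that satisfy the conditions:
10
8, 2
6, 4
6, 2, 2
4, 4, 2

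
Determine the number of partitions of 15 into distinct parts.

There are too many to list fully; the first 12 (by largest part) are:
15
1 + 14
2 + 13
3 + 12
1 + 2 + 12
4 + 11
1 + 3 + 11
5 + 10
1 + 4 + 10
2 + 3 + 10
6 + 9
1 + 5 + 9
…and 15 more, for 27 total.

27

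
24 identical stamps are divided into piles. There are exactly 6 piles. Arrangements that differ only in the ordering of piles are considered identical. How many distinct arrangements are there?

A full systematic count gives 199.

199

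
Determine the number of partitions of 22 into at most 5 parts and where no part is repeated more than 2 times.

Enumerating by decreasing first part gives 215 partitions in all.

215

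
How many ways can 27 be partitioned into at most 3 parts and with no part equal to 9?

65

There are too many to list fully; the first 12 (by largest part) are:
27
26,1
25,2
25,1,1
24,3
24,2,1
23,4
23,3,1
23,2,2
22,5
22,4,1
22,3,2
…and 53 more, for 65 total.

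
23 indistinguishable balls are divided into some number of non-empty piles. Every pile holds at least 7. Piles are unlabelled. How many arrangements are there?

8

Enumerating:
23
16,7
15,8
14,9
13,10
12,11
9,7,7
8,8,7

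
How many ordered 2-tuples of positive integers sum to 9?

By stars and bars with positive parts, the count is C(8,1) = 8.

8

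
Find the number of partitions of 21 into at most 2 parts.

11

Listing the qualifying partitions of 21:
21
20, 1
19, 2
18, 3
17, 4
16, 5
15, 6
14, 7
13, 8
12, 9
11, 10
Counting gives 11.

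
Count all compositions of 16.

32768

The number of compositions of n is 2^(n−1); here 2^15 = 32768.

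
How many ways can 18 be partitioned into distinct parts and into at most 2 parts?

9

Enumerating:
18
1 + 17
2 + 16
3 + 15
4 + 14
5 + 13
6 + 12
7 + 11
8 + 10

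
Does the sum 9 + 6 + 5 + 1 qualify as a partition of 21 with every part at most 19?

Yes

The parts sum to 21, and the condition 'no summand exceeds 19' holds.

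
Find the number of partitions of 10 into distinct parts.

10

Enumerating:
10
9+1
8+2
7+3
7+2+1
6+4
6+3+1
5+4+1
5+3+2
4+3+2+1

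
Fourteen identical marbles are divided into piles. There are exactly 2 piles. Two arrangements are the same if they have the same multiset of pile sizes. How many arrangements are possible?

7

Listing the qualifying partitions of 14:
1, 13
2, 12
3, 11
4, 10
5, 9
6, 8
7, 7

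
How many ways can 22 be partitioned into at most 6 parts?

391

A full systematic count gives 391.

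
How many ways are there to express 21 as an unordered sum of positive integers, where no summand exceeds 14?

762

There are 762 such partitions.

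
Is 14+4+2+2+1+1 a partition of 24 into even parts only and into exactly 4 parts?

The parts sum to 24, and the condition 'every summand is even' is violated.

No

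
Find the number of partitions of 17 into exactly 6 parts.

A partial list (first 12 by largest part):
12 + 1 + 1 + 1 + 1 + 1
11 + 2 + 1 + 1 + 1 + 1
10 + 3 + 1 + 1 + 1 + 1
10 + 2 + 2 + 1 + 1 + 1
9 + 4 + 1 + 1 + 1 + 1
9 + 3 + 2 + 1 + 1 + 1
9 + 2 + 2 + 2 + 1 + 1
8 + 5 + 1 + 1 + 1 + 1
8 + 4 + 2 + 1 + 1 + 1
8 + 3 + 3 + 1 + 1 + 1
8 + 3 + 2 + 2 + 1 + 1
8 + 2 + 2 + 2 + 2 + 1
…and 32 more, for 44 total.

44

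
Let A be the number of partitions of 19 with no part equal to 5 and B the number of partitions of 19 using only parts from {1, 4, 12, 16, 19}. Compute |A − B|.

346

Partitions of 19 with no part equal to 5: 355.
Partitions of 19 using only parts from {1, 4, 12, 16, 19}: 9.
|355 − 9| = 346.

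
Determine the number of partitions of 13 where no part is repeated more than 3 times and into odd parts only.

9

The partitions of 13 that satisfy the conditions:
13
1, 1, 11
1, 3, 9
1, 5, 7
3, 3, 7
1, 1, 1, 3, 7
3, 5, 5
1, 1, 1, 5, 5
1, 1, 3, 3, 5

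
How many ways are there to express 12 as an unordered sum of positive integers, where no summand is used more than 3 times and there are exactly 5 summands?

Enumerating:
7, 2, 1, 1, 1
6, 3, 1, 1, 1
6, 2, 2, 1, 1
5, 4, 1, 1, 1
5, 3, 2, 1, 1
5, 2, 2, 2, 1
4, 4, 2, 1, 1
4, 3, 3, 1, 1
4, 3, 2, 2, 1
3, 3, 3, 2, 1
3, 3, 2, 2, 2
That's 11 in total.

11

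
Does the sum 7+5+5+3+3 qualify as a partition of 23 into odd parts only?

Yes

The parts sum to 23, and the condition 'every summand is odd' holds.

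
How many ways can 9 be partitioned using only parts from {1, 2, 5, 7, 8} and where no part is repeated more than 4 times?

Enumerating:
8, 1
7, 2
7, 1, 1
5, 2, 2
5, 2, 1, 1
5, 1, 1, 1, 1
2, 2, 2, 2, 1
2, 2, 2, 1, 1, 1

8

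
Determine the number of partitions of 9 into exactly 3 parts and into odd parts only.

Enumerating:
7, 1, 1
5, 3, 1
3, 3, 3
Counting gives 3.

3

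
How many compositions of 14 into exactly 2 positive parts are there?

Place 1 bars in the 13 internal gaps of a row of 14 dots: C(13,1) = 13.

13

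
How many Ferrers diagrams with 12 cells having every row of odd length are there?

Listing the qualifying partitions of 12:
11,1
9,3
9,1,1,1
7,5
7,3,1,1
7,1,1,1,1,1
5,5,1,1
5,3,3,1
5,3,1,1,1,1
5,1,1,1,1,1,1,1
3,3,3,3
3,3,3,1,1,1
3,3,1,1,1,1,1,1
3,1,1,1,1,1,1,1,1,1
1,1,1,1,1,1,1,1,1,1,1,1

15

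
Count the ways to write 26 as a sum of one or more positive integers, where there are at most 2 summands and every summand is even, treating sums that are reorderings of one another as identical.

Enumerating:
26
24,2
22,4
20,6
18,8
16,10
14,12

7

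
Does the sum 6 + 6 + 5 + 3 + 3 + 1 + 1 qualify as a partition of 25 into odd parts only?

No

The parts sum to 25, and the condition 'every summand is odd' is violated.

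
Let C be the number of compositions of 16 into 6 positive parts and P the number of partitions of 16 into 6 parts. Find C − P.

2968

Ordered (compositions into 6 parts): C(15,5) = 3003.
Unordered (partitions into 6 parts): 35.
Difference: 3003 − 35 = 2968.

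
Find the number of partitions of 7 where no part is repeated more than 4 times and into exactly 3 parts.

4

Enumerating:
5+1+1
4+2+1
3+3+1
3+2+2
Counting gives 4.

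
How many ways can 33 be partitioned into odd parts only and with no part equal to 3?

152

Systematic enumeration (by largest part, then next-largest, …) yields 152.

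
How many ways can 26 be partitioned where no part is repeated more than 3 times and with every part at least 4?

66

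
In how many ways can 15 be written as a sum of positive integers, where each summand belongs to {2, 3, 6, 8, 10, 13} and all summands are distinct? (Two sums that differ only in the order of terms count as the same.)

2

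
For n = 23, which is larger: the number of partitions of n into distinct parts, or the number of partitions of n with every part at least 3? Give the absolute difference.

16

Partitions of 23 into distinct parts: 104.
Partitions of 23 with every part at least 3: 88.
|104 − 88| = 16.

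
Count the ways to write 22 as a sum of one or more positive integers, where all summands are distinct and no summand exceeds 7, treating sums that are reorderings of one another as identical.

Enumerating:
7+6+5+4
7+6+5+3+1
7+6+4+3+2
7+5+4+3+2+1

4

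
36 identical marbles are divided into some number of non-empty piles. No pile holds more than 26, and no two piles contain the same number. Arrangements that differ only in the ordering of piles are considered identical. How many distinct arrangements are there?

Direct enumeration gives 635 partitions.

635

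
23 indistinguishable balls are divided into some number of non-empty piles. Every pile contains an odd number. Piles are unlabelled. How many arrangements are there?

There are 104 such partitions.

104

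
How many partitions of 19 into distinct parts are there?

A partial list (first 12 by largest part):
19
1,18
2,17
3,16
1,2,16
4,15
1,3,15
5,14
1,4,14
2,3,14
6,13
1,5,13
…and 42 more, for 54 total.

54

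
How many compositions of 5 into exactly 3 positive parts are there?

6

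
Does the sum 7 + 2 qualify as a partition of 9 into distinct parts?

The parts sum to 9, and the condition 'all summands are distinct' holds.

Yes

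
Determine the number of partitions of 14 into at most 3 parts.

24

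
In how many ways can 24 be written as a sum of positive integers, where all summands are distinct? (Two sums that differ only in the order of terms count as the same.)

122

Counting exhaustively, 122 partitions satisfy the conditions.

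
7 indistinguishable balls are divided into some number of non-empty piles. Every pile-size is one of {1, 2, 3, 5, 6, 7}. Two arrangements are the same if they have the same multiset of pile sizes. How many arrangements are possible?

The partitions of 7 that satisfy the conditions:
7
6 + 1
5 + 2
5 + 1 + 1
3 + 3 + 1
3 + 2 + 2
3 + 2 + 1 + 1
3 + 1 + 1 + 1 + 1
2 + 2 + 2 + 1
2 + 2 + 1 + 1 + 1
2 + 1 + 1 + 1 + 1 + 1
1 + 1 + 1 + 1 + 1 + 1 + 1
Counting gives 12.

12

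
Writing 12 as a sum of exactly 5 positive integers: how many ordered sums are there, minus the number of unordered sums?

Compositions: C(11,4) = 330.
Partitions of 12 into exactly 5 parts: 13.
Difference: 330 − 13 = 317.

317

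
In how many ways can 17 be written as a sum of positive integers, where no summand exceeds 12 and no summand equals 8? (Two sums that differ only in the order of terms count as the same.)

255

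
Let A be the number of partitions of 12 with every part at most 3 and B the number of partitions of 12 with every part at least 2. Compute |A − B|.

2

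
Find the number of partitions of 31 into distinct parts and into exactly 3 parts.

A partial list (first 12 by largest part):
28+2+1
27+3+1
26+4+1
26+3+2
25+5+1
25+4+2
24+6+1
24+5+2
24+4+3
23+7+1
23+6+2
23+5+3
…and 53 more, for 65 total.

65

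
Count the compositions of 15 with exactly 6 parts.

2002

A composition of 15 into 6 positive parts is chosen by placing 5 dividers among the 14 gaps between 15 units: C(14,5) = 2002.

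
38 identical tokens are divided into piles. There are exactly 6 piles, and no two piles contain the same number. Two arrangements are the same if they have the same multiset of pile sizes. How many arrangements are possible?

Counting exhaustively, 163 partitions satisfy the conditions.

163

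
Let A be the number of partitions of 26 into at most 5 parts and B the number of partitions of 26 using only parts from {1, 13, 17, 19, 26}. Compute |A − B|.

Partitions of 26 into at most 5 parts: 427.
Partitions of 26 using only parts from {1, 13, 17, 19, 26}: 6.
|427 − 6| = 421.

421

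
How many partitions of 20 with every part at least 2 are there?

137

Direct enumeration gives 137 partitions.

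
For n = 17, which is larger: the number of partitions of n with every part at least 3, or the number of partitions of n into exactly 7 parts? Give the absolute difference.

13

Partitions of 17 with every part at least 3: 25.
Partitions of 17 into exactly 7 parts: 38.
|25 − 38| = 13.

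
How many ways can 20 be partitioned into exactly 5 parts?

Enumerating by decreasing first part gives 84 partitions in all.

84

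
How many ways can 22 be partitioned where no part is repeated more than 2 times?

297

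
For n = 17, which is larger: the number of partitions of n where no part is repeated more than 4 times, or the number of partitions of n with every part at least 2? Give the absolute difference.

139

Partitions of 17 where no part is repeated more than 4 times: 205.
Partitions of 17 with every part at least 2: 66.
|205 − 66| = 139.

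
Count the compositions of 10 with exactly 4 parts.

A composition of 10 into 4 positive parts is chosen by placing 3 dividers among the 9 gaps between 10 units: C(9,3) = 84.

84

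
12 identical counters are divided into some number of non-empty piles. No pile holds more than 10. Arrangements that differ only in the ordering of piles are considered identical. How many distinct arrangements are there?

75

Systematic enumeration (by largest part, then next-largest, …) yields 75.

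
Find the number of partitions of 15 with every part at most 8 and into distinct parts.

13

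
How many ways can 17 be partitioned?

Enumerating by decreasing first part gives 297 partitions in all.

297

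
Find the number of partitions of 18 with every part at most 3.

37

There are too many to list fully; the first 12 (by largest part) are:
3,3,3,3,3,3
3,3,3,3,3,2,1
3,3,3,3,3,1,1,1
3,3,3,3,2,2,2
3,3,3,3,2,2,1,1
3,3,3,3,2,1,1,1,1
3,3,3,3,1,1,1,1,1,1
3,3,3,2,2,2,2,1
3,3,3,2,2,2,1,1,1
3,3,3,2,2,1,1,1,1,1
3,3,3,2,1,1,1,1,1,1,1
3,3,3,1,1,1,1,1,1,1,1,1
…and 25 more, for 37 total.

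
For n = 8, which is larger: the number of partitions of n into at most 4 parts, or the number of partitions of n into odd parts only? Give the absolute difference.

Partitions of 8 into at most 4 parts: 15.
Partitions of 8 into odd parts only: 6.
|15 − 6| = 9.

9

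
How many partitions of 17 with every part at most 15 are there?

Enumerating by decreasing first part gives 295 partitions in all.

295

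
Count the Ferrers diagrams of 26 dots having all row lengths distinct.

165

Counting exhaustively, 165 partitions satisfy the conditions.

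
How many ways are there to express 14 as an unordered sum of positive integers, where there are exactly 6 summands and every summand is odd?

5

The partitions of 14 that satisfy the conditions:
9, 1, 1, 1, 1, 1
7, 3, 1, 1, 1, 1
5, 5, 1, 1, 1, 1
5, 3, 3, 1, 1, 1
3, 3, 3, 3, 1, 1
Counting gives 5.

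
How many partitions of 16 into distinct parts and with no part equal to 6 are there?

The partitions of 16 that satisfy the conditions:
16
15 + 1
14 + 2
13 + 3
13 + 2 + 1
12 + 4
12 + 3 + 1
11 + 5
11 + 4 + 1
11 + 3 + 2
10 + 5 + 1
10 + 4 + 2
10 + 3 + 2 + 1
9 + 7
9 + 5 + 2
9 + 4 + 3
9 + 4 + 2 + 1
8 + 7 + 1
8 + 5 + 3
8 + 5 + 2 + 1
8 + 4 + 3 + 1
7 + 5 + 4
7 + 5 + 3 + 1
7 + 4 + 3 + 2

24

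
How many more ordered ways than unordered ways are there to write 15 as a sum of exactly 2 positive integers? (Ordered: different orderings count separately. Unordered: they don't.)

7

Ordered (compositions into 2 parts): C(14,1) = 14.
Partitions of 15 into exactly 2 parts: 7.
Difference: 14 − 7 = 7.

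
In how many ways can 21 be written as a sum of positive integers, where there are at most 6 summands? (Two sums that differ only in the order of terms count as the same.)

Systematic enumeration (by largest part, then next-largest, …) yields 331.

331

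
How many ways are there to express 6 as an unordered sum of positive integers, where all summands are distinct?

4

They are:
6
5,1
4,2
3,2,1
Counting gives 4.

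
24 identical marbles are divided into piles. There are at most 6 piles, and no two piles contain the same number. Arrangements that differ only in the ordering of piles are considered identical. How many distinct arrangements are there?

Systematic enumeration (by largest part, then next-largest, …) yields 122.

122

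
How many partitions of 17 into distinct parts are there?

There are too many to list fully; the first 12 (by largest part) are:
17
16, 1
15, 2
14, 3
14, 2, 1
13, 4
13, 3, 1
12, 5
12, 4, 1
12, 3, 2
11, 6
11, 5, 1
…and 26 more, for 38 total.

38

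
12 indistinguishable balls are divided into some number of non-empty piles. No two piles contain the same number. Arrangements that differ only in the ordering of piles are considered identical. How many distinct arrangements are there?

15

Listing the qualifying partitions of 12:
12
11, 1
10, 2
9, 3
9, 2, 1
8, 4
8, 3, 1
7, 5
7, 4, 1
7, 3, 2
6, 5, 1
6, 4, 2
6, 3, 2, 1
5, 4, 3
5, 4, 2, 1
That's 15 in total.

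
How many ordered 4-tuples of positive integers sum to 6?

10

Equivalently, choose which 3 of the 5 gaps become plus signs: C(5,3) = 10.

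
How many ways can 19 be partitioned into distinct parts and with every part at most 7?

6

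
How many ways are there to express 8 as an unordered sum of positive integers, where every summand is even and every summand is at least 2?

5

Enumerating:
8
6+2
4+4
4+2+2
2+2+2+2
That's 5 in total.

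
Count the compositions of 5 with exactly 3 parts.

6

A composition of 5 into 3 positive parts is chosen by placing 2 dividers among the 4 gaps between 5 units: C(4,2) = 6.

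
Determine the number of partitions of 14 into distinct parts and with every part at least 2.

Enumerating:
14
12,2
11,3
10,4
9,5
9,3,2
8,6
8,4,2
7,5,2
7,4,3
6,5,3
5,4,3,2

12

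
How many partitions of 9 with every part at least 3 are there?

4

They are:
9
6, 3
5, 4
3, 3, 3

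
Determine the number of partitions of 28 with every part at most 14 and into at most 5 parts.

Counting exhaustively, 346 partitions satisfy the conditions.

346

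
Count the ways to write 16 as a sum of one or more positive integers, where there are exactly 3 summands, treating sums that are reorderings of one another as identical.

21

Enumerating:
14+1+1
13+2+1
12+3+1
12+2+2
11+4+1
11+3+2
10+5+1
10+4+2
10+3+3
9+6+1
9+5+2
9+4+3
8+7+1
8+6+2
8+5+3
8+4+4
7+7+2
7+6+3
7+5+4
6+6+4
6+5+5
Counting gives 21.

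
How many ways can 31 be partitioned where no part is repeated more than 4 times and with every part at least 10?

8

They are:
31
21+10
20+11
19+12
18+13
17+14
16+15
11+10+10
Counting gives 8.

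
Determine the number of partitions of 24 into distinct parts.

122

Counting exhaustively, 122 partitions satisfy the conditions.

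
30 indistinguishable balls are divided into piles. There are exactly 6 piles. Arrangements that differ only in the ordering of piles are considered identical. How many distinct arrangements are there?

532

Counting exhaustively, 532 partitions satisfy the conditions.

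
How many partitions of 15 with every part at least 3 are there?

Enumerating:
15
12 + 3
11 + 4
10 + 5
9 + 6
9 + 3 + 3
8 + 7
8 + 4 + 3
7 + 5 + 3
7 + 4 + 4
6 + 6 + 3
6 + 5 + 4
6 + 3 + 3 + 3
5 + 5 + 5
5 + 4 + 3 + 3
4 + 4 + 4 + 3
3 + 3 + 3 + 3 + 3
Counting gives 17.

17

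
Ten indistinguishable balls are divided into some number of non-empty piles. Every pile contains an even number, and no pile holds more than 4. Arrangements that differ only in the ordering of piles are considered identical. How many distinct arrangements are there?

3

Enumerating:
4,4,2
4,2,2,2
2,2,2,2,2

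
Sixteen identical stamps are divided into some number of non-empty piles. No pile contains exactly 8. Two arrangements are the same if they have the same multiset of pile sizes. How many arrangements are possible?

209

Systematic enumeration (by largest part, then next-largest, …) yields 209.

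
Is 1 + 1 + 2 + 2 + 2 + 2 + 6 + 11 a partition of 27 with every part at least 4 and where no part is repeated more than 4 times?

The parts sum to 27, and the condition 'every summand is at least 4' is violated.

No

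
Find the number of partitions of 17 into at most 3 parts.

33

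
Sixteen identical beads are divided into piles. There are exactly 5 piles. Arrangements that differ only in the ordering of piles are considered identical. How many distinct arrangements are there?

37

A partial list (first 12 by largest part):
1, 1, 1, 1, 12
1, 1, 1, 2, 11
1, 1, 1, 3, 10
1, 1, 2, 2, 10
1, 1, 1, 4, 9
1, 1, 2, 3, 9
1, 2, 2, 2, 9
1, 1, 1, 5, 8
1, 1, 2, 4, 8
1, 1, 3, 3, 8
1, 2, 2, 3, 8
2, 2, 2, 2, 8
…and 25 more, for 37 total.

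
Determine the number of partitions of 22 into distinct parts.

Counting exhaustively, 89 partitions satisfy the conditions.

89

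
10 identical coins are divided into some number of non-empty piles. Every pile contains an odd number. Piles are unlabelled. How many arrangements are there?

They are:
9,1
7,3
7,1,1,1
5,5
5,3,1,1
5,1,1,1,1,1
3,3,3,1
3,3,1,1,1,1
3,1,1,1,1,1,1,1
1,1,1,1,1,1,1,1,1,1
That's 10 in total.

10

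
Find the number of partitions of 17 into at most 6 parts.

Systematic enumeration (by largest part, then next-largest, …) yields 163.

163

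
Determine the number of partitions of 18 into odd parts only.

A partial list (first 12 by largest part):
17, 1
15, 3
15, 1, 1, 1
13, 5
13, 3, 1, 1
13, 1, 1, 1, 1, 1
11, 7
11, 5, 1, 1
11, 3, 3, 1
11, 3, 1, 1, 1, 1
11, 1, 1, 1, 1, 1, 1, 1
9, 9
…and 34 more, for 46 total.

46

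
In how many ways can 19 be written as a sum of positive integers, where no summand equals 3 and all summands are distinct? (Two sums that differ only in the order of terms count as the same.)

34

A partial list (first 12 by largest part):
19
18 + 1
17 + 2
16 + 2 + 1
15 + 4
14 + 5
14 + 4 + 1
13 + 6
13 + 5 + 1
13 + 4 + 2
12 + 7
12 + 6 + 1
…and 22 more, for 34 total.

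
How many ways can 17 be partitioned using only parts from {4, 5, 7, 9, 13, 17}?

The partitions of 17 that satisfy the conditions:
17
13+4
9+4+4
7+5+5
5+4+4+4

5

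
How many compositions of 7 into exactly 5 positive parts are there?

By stars and bars with positive parts, the count is C(6,4) = 15.

15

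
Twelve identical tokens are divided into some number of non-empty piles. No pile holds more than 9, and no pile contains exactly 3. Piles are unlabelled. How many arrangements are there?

43

A partial list (first 12 by largest part):
9 + 2 + 1
9 + 1 + 1 + 1
8 + 4
8 + 2 + 2
8 + 2 + 1 + 1
8 + 1 + 1 + 1 + 1
7 + 5
7 + 4 + 1
7 + 2 + 2 + 1
7 + 2 + 1 + 1 + 1
7 + 1 + 1 + 1 + 1 + 1
6 + 6
…and 31 more, for 43 total.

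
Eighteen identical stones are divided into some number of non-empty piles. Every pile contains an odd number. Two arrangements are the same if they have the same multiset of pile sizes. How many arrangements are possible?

46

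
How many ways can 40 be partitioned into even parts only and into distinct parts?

64

A partial list (first 12 by largest part):
40
38,2
36,4
34,6
34,4,2
32,8
32,6,2
30,10
30,8,2
30,6,4
28,12
28,10,2
…and 52 more, for 64 total.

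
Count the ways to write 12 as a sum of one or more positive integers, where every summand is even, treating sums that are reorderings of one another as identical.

Listing the qualifying partitions of 12:
12
10+2
8+4
8+2+2
6+6
6+4+2
6+2+2+2
4+4+4
4+4+2+2
4+2+2+2+2
2+2+2+2+2+2

11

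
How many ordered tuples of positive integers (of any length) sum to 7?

64

The number of compositions of n is 2^(n−1); here 2^6 = 64.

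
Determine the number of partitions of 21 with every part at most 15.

773

Enumerating by decreasing first part gives 773 partitions in all.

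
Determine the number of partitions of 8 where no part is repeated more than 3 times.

16

Enumerating:
8
7+1
6+2
6+1+1
5+3
5+2+1
5+1+1+1
4+4
4+3+1
4+2+2
4+2+1+1
3+3+2
3+3+1+1
3+2+2+1
3+2+1+1+1
2+2+2+1+1
That's 16 in total.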